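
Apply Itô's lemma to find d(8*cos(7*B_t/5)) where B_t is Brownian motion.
d(8*cos(7*B_t/5)) = (-196*cos(7*B_t/5)/25) dt + (-56*sin(7*B_t/5)/5) dB_t

Itô's formula for f(B_t) gives d f(B_t) = f'(B_t) dB_t + (1/2) f''(B_t) dt. Compute derivatives of f(x) = 8*cos(7*x/5):
  f'(x)  = -56*sin(7*x/5)/5
  f''(x) = -392*cos(7*x/5)/25
Substitute x = B_t and multiply the f'' term by 1/2:
  drift     = (1/2) * (-392*cos(7*x/5)/25) evaluated at B_t = -196*cos(7*B_t/5)/25
  diffusion = (-56*sin(7*x/5)/5) evaluated at B_t = -56*sin(7*B_t/5)/5
Therefore d(8*cos(7*B_t/5)) = (-196*cos(7*B_t/5)/25) dt + (-56*sin(7*B_t/5)/5) dB_t.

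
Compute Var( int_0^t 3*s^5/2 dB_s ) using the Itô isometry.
Var = 9*t^11/44

The Itô integral of a deterministic integrand f(s) has mean 0 because each increment f(s) * (B_{s+ds} - B_s) has mean 0. By the Itô isometry:
  Var( int_0^t f(s) dB_s ) = E[ (int_0^t f(s) dB_s)^2 ] = int_0^t f(s)^2 ds.
Here f(s) = 3*s^5/2, so f(s)^2 = 9*s^10/4. Integrate:
  int_0^t (9*s^10/4) ds = 9*t^11/44.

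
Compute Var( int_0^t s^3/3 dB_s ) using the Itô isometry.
Var = t^7/63

The Itô integral of a deterministic integrand f(s) has mean 0 because each increment f(s) * (B_{s+ds} - B_s) has mean 0. By the Itô isometry:
  Var( int_0^t f(s) dB_s ) = E[ (int_0^t f(s) dB_s)^2 ] = int_0^t f(s)^2 ds.
Here f(s) = s^3/3, so f(s)^2 = s^6/9. Integrate:
  int_0^t (s^6/9) ds = t^7/63.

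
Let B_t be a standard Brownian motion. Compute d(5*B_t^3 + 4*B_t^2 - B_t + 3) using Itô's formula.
d(5*B_t^3 + 4*B_t^2 - B_t + 3) = (15*B_t + 4) dt + (15*B_t^2 + 8*B_t - 1) dB_t

Itô's formula for f(B_t) gives d f(B_t) = f'(B_t) dB_t + (1/2) f''(B_t) dt. Compute derivatives of f(x) = 5*x^3 + 4*x^2 - x + 3:
  f'(x)  = 15*x^2 + 8*x - 1
  f''(x) = 30*x + 8
Substitute x = B_t and multiply the f'' term by 1/2:
  drift     = (1/2) * (30*x + 8) evaluated at B_t = 15*B_t + 4
  diffusion = (15*x^2 + 8*x - 1) evaluated at B_t = 15*B_t^2 + 8*B_t - 1
Therefore d(5*B_t^3 + 4*B_t^2 - B_t + 3) = (15*B_t + 4) dt + (15*B_t^2 + 8*B_t - 1) dB_t.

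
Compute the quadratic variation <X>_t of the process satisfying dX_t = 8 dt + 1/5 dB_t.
<X>_t = t/25

For an Itô process dX_t = a(t) dt + b(t) dB_t, the quadratic variation is <X>_t = int_0^t b(s)^2 ds (the drift term does not contribute). Here b(s) = 1/5, so
  b(s)^2 = 1/25.
Integrating from 0 to t:
  <X>_t = int_0^t (1/25) ds = t/25.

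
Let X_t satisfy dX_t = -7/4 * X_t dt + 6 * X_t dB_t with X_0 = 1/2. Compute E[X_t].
E[X_t] = exp(-7*t/4)/2

For GBM dX = mu X dt + sigma X dB with X_0 = x_0, apply Itô to Y = log X: dY = (mu - sigma^2/2) dt + sigma dB, so Y_t = log(x_0) + (mu - sigma^2/2) t + sigma B_t and hence X_t = x_0 * exp((mu - sigma^2/2) t + sigma B_t).
With mu = -7/4, sigma = 6, x_0 = 1/2, this gives:
  X_t = 1/2 * exp((-79/4) * t + (6) * B_t).
Since sigma*B_t ~ Normal(0, sigma^2 t), E[exp(sigma*B_t)] = exp(sigma^2 t / 2); so E[X_t] = x_0 * exp((mu - sigma^2/2) t) * exp(sigma^2 t / 2) = x_0 * exp(mu t) = exp(-7*t/4)/2.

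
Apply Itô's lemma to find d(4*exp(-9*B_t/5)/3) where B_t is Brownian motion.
d(4*exp(-9*B_t/5)/3) = (54*exp(-9*B_t/5)/25) dt + (-12*exp(-9*B_t/5)/5) dB_t

Itô's formula for f(B_t) gives d f(B_t) = f'(B_t) dB_t + (1/2) f''(B_t) dt. Compute derivatives of f(x) = 4*exp(-9*x/5)/3:
  f'(x)  = -12*exp(-9*x/5)/5
  f''(x) = 108*exp(-9*x/5)/25
Substitute x = B_t and multiply the f'' term by 1/2:
  drift     = (1/2) * (108*exp(-9*x/5)/25) evaluated at B_t = 54*exp(-9*B_t/5)/25
  diffusion = (-12*exp(-9*x/5)/5) evaluated at B_t = -12*exp(-9*B_t/5)/5
Therefore d(4*exp(-9*B_t/5)/3) = (54*exp(-9*B_t/5)/25) dt + (-12*exp(-9*B_t/5)/5) dB_t.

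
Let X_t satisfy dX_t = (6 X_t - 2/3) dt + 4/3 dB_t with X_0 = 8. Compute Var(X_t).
Var(X_t) = 4*exp(12*t)/27 - 4/27

The variance V(t) = Var(X_t) satisfies V'(t) = 2 a V(t) + c^2 with V(0) = 0 (drift coefficient is linear in X, diffusion is constant). With a = 6, c = 4/3, the solution is
  V(t) = (c^2 / (2 a)) * (exp(2 a t) - 1)
       = ((4/3)^2 / (2*6)) * (exp(12 t) - 1)
       = 4*exp(12*t)/27 - 4/27.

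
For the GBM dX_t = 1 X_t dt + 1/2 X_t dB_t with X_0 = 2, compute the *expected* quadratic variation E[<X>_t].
E[<X>_t] = 4*exp(9*t/4)/9 - 4/9

<X>_t = int_0^t ((1/2) * X_s)^2 ds. Taking expectation inside the integral: E[<X>_t] = (1/2)^2 * int_0^t E[X_s^2] ds. For GBM, E[X_s^2] = x_0^2 * exp((2 mu + sigma^2) s). Integrating:
  E[<X>_t] = (1/2)^2 * 2^2 * (exp((2*1 + (1/2)^2) t) - 1) / (2*1 + (1/2)^2)
           = (1/2)^2 * 2^2 * (exp((9/4) t) - 1) / (9/4) = 4*exp(9*t/4)/9 - 4/9.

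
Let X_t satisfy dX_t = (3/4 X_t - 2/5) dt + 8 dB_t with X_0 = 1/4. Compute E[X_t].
E[X_t] = 8/15 - 17*exp(3*t/4)/60

Taking expectations and using E[dB_t] = 0, the mean m(t) = E[X_t] satisfies the ODE m'(t) = a m(t) + b with m(0) = x_0. With a = 3/4, b = -2/5, x_0 = 1/4, the solution is
  m(t) = x_0 * exp(a t) + (b/a) * (exp(a t) - 1)
       = (1/4) * exp((3/4) t) + ((-2/5)/(3/4)) * (exp((3/4) t) - 1)
       = 8/15 - 17*exp(3*t/4)/60.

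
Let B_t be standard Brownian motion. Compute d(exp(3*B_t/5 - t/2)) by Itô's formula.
d(exp(3*B_t/5 - t/2)) = (-8*exp(3*B_t/5 - t/2)/25) dt + (3*exp(3*B_t/5 - t/2)/5) dB_t

Itô's formula for f(t, x): d f(t, B_t) = (f_t + (1/2) f_xx) dt + f_x dB_t. Compute partials of f(t, x) = exp(-t/2 + 3*x/5):
  f_t(t,x)  = -exp(-t/2 + 3*x/5)/2
  f_x(t,x)  = 3*exp(-t/2 + 3*x/5)/5
  f_xx(t,x) = 9*exp(-t/2 + 3*x/5)/25
Assemble drift = f_t + (1/2) f_xx = -8*exp(-t/2 + 3*x/5)/25 and diffusion = f_x = 3*exp(-t/2 + 3*x/5)/5. Substituting x = B_t:
  d(exp(3*B_t/5 - t/2)) = (-8*exp(3*B_t/5 - t/2)/25) dt + (3*exp(3*B_t/5 - t/2)/5) dB_t.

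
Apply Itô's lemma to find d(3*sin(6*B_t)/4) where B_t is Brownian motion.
d(3*sin(6*B_t)/4) = (-27*sin(6*B_t)/2) dt + (9*cos(6*B_t)/2) dB_t

Itô's formula for f(B_t) gives d f(B_t) = f'(B_t) dB_t + (1/2) f''(B_t) dt. Compute derivatives of f(x) = 3*sin(6*x)/4:
  f'(x)  = 9*cos(6*x)/2
  f''(x) = -27*sin(6*x)
Substitute x = B_t and multiply the f'' term by 1/2:
  drift     = (1/2) * (-27*sin(6*x)) evaluated at B_t = -27*sin(6*B_t)/2
  diffusion = (9*cos(6*x)/2) evaluated at B_t = 9*cos(6*B_t)/2
Therefore d(3*sin(6*B_t)/4) = (-27*sin(6*B_t)/2) dt + (9*cos(6*B_t)/2) dB_t.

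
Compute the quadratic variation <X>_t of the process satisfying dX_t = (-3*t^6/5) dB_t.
<X>_t = 9*t^13/325

For an Itô process dX_t = a(t) dt + b(t) dB_t, the quadratic variation is <X>_t = int_0^t b(s)^2 ds (the drift term does not contribute). Here b(s) = -3*s^6/5, so
  b(s)^2 = 9*s^12/25.
Integrating from 0 to t:
  <X>_t = int_0^t (9*s^12/25) ds = 9*t^13/325.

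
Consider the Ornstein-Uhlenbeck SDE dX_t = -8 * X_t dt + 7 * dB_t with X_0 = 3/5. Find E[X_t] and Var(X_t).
E[X_t] = 3*exp(-8*t)/5; Var(X_t) = 49/16 - 49*exp(-16*t)/16

The OU SDE dX = -theta X dt + sigma dB admits the integrating factor exp(theta t): d(exp(theta t) X_t) = sigma exp(theta t) dB_t. Integrating from 0 to t:
  X_t = x_0 * exp(-theta t) + sigma * int_0^t exp(-theta (t-s)) dB_s.
The Itô integral has mean 0 and (by the Itô isometry) variance sigma^2 * int_0^t exp(-2 theta (t - s)) ds = sigma^2 * (1 - exp(-2 theta t)) / (2 theta).
With theta = 8, sigma = 7, x_0 = 3/5:
  E[X_t] = 3/5 * exp(-8 t) = 3*exp(-8*t)/5
  Var(X_t) = (7)^2 * (1 - exp(-2*8 t)) / (2 * 8) = 49/16 - 49*exp(-16*t)/16.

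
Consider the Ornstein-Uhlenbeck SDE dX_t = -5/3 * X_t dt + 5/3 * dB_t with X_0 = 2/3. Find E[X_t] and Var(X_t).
E[X_t] = 2*exp(-5*t/3)/3; Var(X_t) = 5/6 - 5*exp(-10*t/3)/6

The OU SDE dX = -theta X dt + sigma dB admits the integrating factor exp(theta t): d(exp(theta t) X_t) = sigma exp(theta t) dB_t. Integrating from 0 to t:
  X_t = x_0 * exp(-theta t) + sigma * int_0^t exp(-theta (t-s)) dB_s.
The Itô integral has mean 0 and (by the Itô isometry) variance sigma^2 * int_0^t exp(-2 theta (t - s)) ds = sigma^2 * (1 - exp(-2 theta t)) / (2 theta).
With theta = 5/3, sigma = 5/3, x_0 = 2/3:
  E[X_t] = 2/3 * exp(-5/3 t) = 2*exp(-5*t/3)/3
  Var(X_t) = (5/3)^2 * (1 - exp(-2*5/3 t)) / (2 * 5/3) = 5/6 - 5*exp(-10*t/3)/6.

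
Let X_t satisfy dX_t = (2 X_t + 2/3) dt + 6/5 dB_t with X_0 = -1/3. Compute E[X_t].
E[X_t] = -1/3

Taking expectations and using E[dB_t] = 0, the mean m(t) = E[X_t] satisfies the ODE m'(t) = a m(t) + b with m(0) = x_0. With a = 2, b = 2/3, x_0 = -1/3, the solution is
  m(t) = x_0 * exp(a t) + (b/a) * (exp(a t) - 1)
       = (-1/3) * exp(2 t) + ((2/3)/2) * (exp(2 t) - 1)
       = -1/3.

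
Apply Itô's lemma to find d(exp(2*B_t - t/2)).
d(exp(2*B_t - t/2)) = (3*exp(2*B_t - t/2)/2) dt + (2*exp(2*B_t - t/2)) dB_t

Itô's formula for f(t, x): d f(t, B_t) = (f_t + (1/2) f_xx) dt + f_x dB_t. Compute partials of f(t, x) = exp(-t/2 + 2*x):
  f_t(t,x)  = -exp(-t/2 + 2*x)/2
  f_x(t,x)  = 2*exp(-t/2 + 2*x)
  f_xx(t,x) = 4*exp(-t/2 + 2*x)
Assemble drift = f_t + (1/2) f_xx = 3*exp(-t/2 + 2*x)/2 and diffusion = f_x = 2*exp(-t/2 + 2*x). Substituting x = B_t:
  d(exp(2*B_t - t/2)) = (3*exp(2*B_t - t/2)/2) dt + (2*exp(2*B_t - t/2)) dB_t.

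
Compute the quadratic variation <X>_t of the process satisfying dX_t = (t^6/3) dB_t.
<X>_t = t^13/117

For an Itô process dX_t = a(t) dt + b(t) dB_t, the quadratic variation is <X>_t = int_0^t b(s)^2 ds (the drift term does not contribute). Here b(s) = s^6/3, so
  b(s)^2 = s^12/9.
Integrating from 0 to t:
  <X>_t = int_0^t (s^12/9) ds = t^13/117.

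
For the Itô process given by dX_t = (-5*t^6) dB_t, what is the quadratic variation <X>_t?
<X>_t = 25*t^13/13

For an Itô process dX_t = a(t) dt + b(t) dB_t, the quadratic variation is <X>_t = int_0^t b(s)^2 ds (the drift term does not contribute). Here b(s) = -5*s^6, so
  b(s)^2 = 25*s^12.
Integrating from 0 to t:
  <X>_t = int_0^t (25*s^12) ds = 25*t^13/13.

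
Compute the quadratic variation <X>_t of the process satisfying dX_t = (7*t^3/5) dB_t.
<X>_t = 7*t^7/25

For an Itô process dX_t = a(t) dt + b(t) dB_t, the quadratic variation is <X>_t = int_0^t b(s)^2 ds (the drift term does not contribute). Here b(s) = 7*s^3/5, so
  b(s)^2 = 49*s^6/25.
Integrating from 0 to t:
  <X>_t = int_0^t (49*s^6/25) ds = 7*t^7/25.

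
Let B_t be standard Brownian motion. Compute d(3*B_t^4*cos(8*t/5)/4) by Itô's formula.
d(3*B_t^4*cos(8*t/5)/4) = (3*B_t^2*(-4*B_t^2*sin(8*t/5) + 15*cos(8*t/5))/10) dt + (3*B_t^3*cos(8*t/5)) dB_t

Itô's formula for f(t, x): d f(t, B_t) = (f_t + (1/2) f_xx) dt + f_x dB_t. Compute partials of f(t, x) = 3*x^4*cos(8*t/5)/4:
  f_t(t,x)  = -6*x^4*sin(8*t/5)/5
  f_x(t,x)  = 3*x^3*cos(8*t/5)
  f_xx(t,x) = 9*x^2*cos(8*t/5)
Assemble drift = f_t + (1/2) f_xx = 3*x^2*(-4*x^2*sin(8*t/5) + 15*cos(8*t/5))/10 and diffusion = f_x = 3*x^3*cos(8*t/5). Substituting x = B_t:
  d(3*B_t^4*cos(8*t/5)/4) = (3*B_t^2*(-4*B_t^2*sin(8*t/5) + 15*cos(8*t/5))/10) dt + (3*B_t^3*cos(8*t/5)) dB_t.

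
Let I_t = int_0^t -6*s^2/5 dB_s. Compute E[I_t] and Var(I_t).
E[I_t] = 0; Var(I_t) = 36*t^5/125

The Itô integral of a deterministic integrand f(s) has mean 0 because each increment f(s) * (B_{s+ds} - B_s) has mean 0. By the Itô isometry:
  Var( int_0^t f(s) dB_s ) = E[ (int_0^t f(s) dB_s)^2 ] = int_0^t f(s)^2 ds.
Here f(s) = -6*s^2/5, so f(s)^2 = 36*s^4/25. Integrate:
  int_0^t (36*s^4/25) ds = 36*t^5/125.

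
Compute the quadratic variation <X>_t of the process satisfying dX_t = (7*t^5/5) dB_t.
<X>_t = 49*t^11/275

For an Itô process dX_t = a(t) dt + b(t) dB_t, the quadratic variation is <X>_t = int_0^t b(s)^2 ds (the drift term does not contribute). Here b(s) = 7*s^5/5, so
  b(s)^2 = 49*s^10/25.
Integrating from 0 to t:
  <X>_t = int_0^t (49*s^10/25) ds = 49*t^11/275.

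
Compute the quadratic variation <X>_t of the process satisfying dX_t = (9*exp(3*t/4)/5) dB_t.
<X>_t = 54*exp(3*t/2)/25 - 54/25

For an Itô process dX_t = a(t) dt + b(t) dB_t, the quadratic variation is <X>_t = int_0^t b(s)^2 ds (the drift term does not contribute). Here b(s) = 9*exp(3*s/4)/5, so
  b(s)^2 = 81*exp(3*s/2)/25.
Integrating from 0 to t:
  <X>_t = int_0^t (81*exp(3*s/2)/25) ds = 54*exp(3*t/2)/25 - 54/25.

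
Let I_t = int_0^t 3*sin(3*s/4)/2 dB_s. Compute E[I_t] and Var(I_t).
E[I_t] = 0; Var(I_t) = 9*t/8 - 3*sin(3*t/2)/4

The Itô integral of a deterministic integrand f(s) has mean 0 because each increment f(s) * (B_{s+ds} - B_s) has mean 0. By the Itô isometry:
  Var( int_0^t f(s) dB_s ) = E[ (int_0^t f(s) dB_s)^2 ] = int_0^t f(s)^2 ds.
Here f(s) = 3*sin(3*s/4)/2, so f(s)^2 = 9*sin(3*s/4)^2/4. Integrate:
  int_0^t (9*sin(3*s/4)^2/4) ds = 9*t/8 - 3*sin(3*t/2)/4.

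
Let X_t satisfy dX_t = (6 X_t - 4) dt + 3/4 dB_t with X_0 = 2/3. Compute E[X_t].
E[X_t] = 2/3

Taking expectations and using E[dB_t] = 0, the mean m(t) = E[X_t] satisfies the ODE m'(t) = a m(t) + b with m(0) = x_0. With a = 6, b = -4, x_0 = 2/3, the solution is
  m(t) = x_0 * exp(a t) + (b/a) * (exp(a t) - 1)
       = (2/3) * exp(6 t) + ((-4)/6) * (exp(6 t) - 1)
       = 2/3.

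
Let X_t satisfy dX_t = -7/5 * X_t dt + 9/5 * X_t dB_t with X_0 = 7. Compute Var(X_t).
Var(X_t) = (49*exp(81*t/25) - 49)*exp(-14*t/5)

For GBM dX = mu X dt + sigma X dB with X_0 = x_0, apply Itô to Y = log X: dY = (mu - sigma^2/2) dt + sigma dB, so Y_t = log(x_0) + (mu - sigma^2/2) t + sigma B_t and hence X_t = x_0 * exp((mu - sigma^2/2) t + sigma B_t).
With mu = -7/5, sigma = 9/5, x_0 = 7, this gives:
  X_t = 7 * exp((-151/50) * t + (9/5) * B_t).
Since sigma*B_t ~ Normal(0, sigma^2 t), E[exp(sigma*B_t)] = exp(sigma^2 t / 2); so E[X_t] = x_0 * exp((mu - sigma^2/2) t) * exp(sigma^2 t / 2) = x_0 * exp(mu t) = 7*exp(-7*t/5).
Var(X_t) = E[X_t^2] - (E[X_t])^2 = x_0^2 * exp(2 mu t) * (exp(sigma^2 t) - 1) = (49*exp(81*t/25) - 49)*exp(-14*t/5).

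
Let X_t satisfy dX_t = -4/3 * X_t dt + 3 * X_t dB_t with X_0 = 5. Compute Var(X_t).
Var(X_t) = (25*exp(9*t) - 25)*exp(-8*t/3)

For GBM dX = mu X dt + sigma X dB with X_0 = x_0, apply Itô to Y = log X: dY = (mu - sigma^2/2) dt + sigma dB, so Y_t = log(x_0) + (mu - sigma^2/2) t + sigma B_t and hence X_t = x_0 * exp((mu - sigma^2/2) t + sigma B_t).
With mu = -4/3, sigma = 3, x_0 = 5, this gives:
  X_t = 5 * exp((-35/6) * t + (3) * B_t).
Since sigma*B_t ~ Normal(0, sigma^2 t), E[exp(sigma*B_t)] = exp(sigma^2 t / 2); so E[X_t] = x_0 * exp((mu - sigma^2/2) t) * exp(sigma^2 t / 2) = x_0 * exp(mu t) = 5*exp(-4*t/3).
Var(X_t) = E[X_t^2] - (E[X_t])^2 = x_0^2 * exp(2 mu t) * (exp(sigma^2 t) - 1) = (25*exp(9*t) - 25)*exp(-8*t/3).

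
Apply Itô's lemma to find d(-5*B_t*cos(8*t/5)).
d(-5*B_t*cos(8*t/5)) = (8*B_t*sin(8*t/5)) dt + (-5*cos(8*t/5)) dB_t

Itô's formula for f(t, x): d f(t, B_t) = (f_t + (1/2) f_xx) dt + f_x dB_t. Compute partials of f(t, x) = -5*x*cos(8*t/5):
  f_t(t,x)  = 8*x*sin(8*t/5)
  f_x(t,x)  = -5*cos(8*t/5)
  f_xx(t,x) = 0
Assemble drift = f_t + (1/2) f_xx = 8*x*sin(8*t/5) and diffusion = f_x = -5*cos(8*t/5). Substituting x = B_t:
  d(-5*B_t*cos(8*t/5)) = (8*B_t*sin(8*t/5)) dt + (-5*cos(8*t/5)) dB_t.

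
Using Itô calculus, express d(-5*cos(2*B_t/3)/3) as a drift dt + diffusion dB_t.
d(-5*cos(2*B_t/3)/3) = (10*cos(2*B_t/3)/27) dt + (10*sin(2*B_t/3)/9) dB_t

Itô's formula for f(B_t) gives d f(B_t) = f'(B_t) dB_t + (1/2) f''(B_t) dt. Compute derivatives of f(x) = -5*cos(2*x/3)/3:
  f'(x)  = 10*sin(2*x/3)/9
  f''(x) = 20*cos(2*x/3)/27
Substitute x = B_t and multiply the f'' term by 1/2:
  drift     = (1/2) * (20*cos(2*x/3)/27) evaluated at B_t = 10*cos(2*B_t/3)/27
  diffusion = (10*sin(2*x/3)/9) evaluated at B_t = 10*sin(2*B_t/3)/9
Therefore d(-5*cos(2*B_t/3)/3) = (10*cos(2*B_t/3)/27) dt + (10*sin(2*B_t/3)/9) dB_t.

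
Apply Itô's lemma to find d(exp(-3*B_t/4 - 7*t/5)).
d(exp(-3*B_t/4 - 7*t/5)) = (-179*exp(-3*B_t/4 - 7*t/5)/160) dt + (-3*exp(-3*B_t/4 - 7*t/5)/4) dB_t

Itô's formula for f(t, x): d f(t, B_t) = (f_t + (1/2) f_xx) dt + f_x dB_t. Compute partials of f(t, x) = exp(-7*t/5 - 3*x/4):
  f_t(t,x)  = -7*exp(-7*t/5 - 3*x/4)/5
  f_x(t,x)  = -3*exp(-7*t/5 - 3*x/4)/4
  f_xx(t,x) = 9*exp(-7*t/5 - 3*x/4)/16
Assemble drift = f_t + (1/2) f_xx = -179*exp(-7*t/5 - 3*x/4)/160 and diffusion = f_x = -3*exp(-7*t/5 - 3*x/4)/4. Substituting x = B_t:
  d(exp(-3*B_t/4 - 7*t/5)) = (-179*exp(-3*B_t/4 - 7*t/5)/160) dt + (-3*exp(-3*B_t/4 - 7*t/5)/4) dB_t.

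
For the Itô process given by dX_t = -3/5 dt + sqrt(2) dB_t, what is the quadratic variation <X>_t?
<X>_t = 2*t

For an Itô process dX_t = a(t) dt + b(t) dB_t, the quadratic variation is <X>_t = int_0^t b(s)^2 ds (the drift term does not contribute). Here b(s) = sqrt(2), so
  b(s)^2 = 2.
Integrating from 0 to t:
  <X>_t = int_0^t (2) ds = 2*t.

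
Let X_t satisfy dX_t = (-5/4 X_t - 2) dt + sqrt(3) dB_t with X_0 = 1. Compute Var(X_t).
Var(X_t) = 6/5 - 6*exp(-5*t/2)/5

The variance V(t) = Var(X_t) satisfies V'(t) = 2 a V(t) + c^2 with V(0) = 0 (drift coefficient is linear in X, diffusion is constant). With a = -5/4, c = sqrt(3), the solution is
  V(t) = (c^2 / (2 a)) * (exp(2 a t) - 1)
       = (sqrt(3)^2 / (2*(-5/4))) * (exp((-5/2) t) - 1)
       = 6/5 - 6*exp(-5*t/2)/5.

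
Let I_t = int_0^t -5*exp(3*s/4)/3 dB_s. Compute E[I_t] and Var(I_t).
E[I_t] = 0; Var(I_t) = 50*exp(3*t/2)/27 - 50/27

The Itô integral of a deterministic integrand f(s) has mean 0 because each increment f(s) * (B_{s+ds} - B_s) has mean 0. By the Itô isometry:
  Var( int_0^t f(s) dB_s ) = E[ (int_0^t f(s) dB_s)^2 ] = int_0^t f(s)^2 ds.
Here f(s) = -5*exp(3*s/4)/3, so f(s)^2 = 25*exp(3*s/2)/9. Integrate:
  int_0^t (25*exp(3*s/2)/9) ds = 50*exp(3*t/2)/27 - 50/27.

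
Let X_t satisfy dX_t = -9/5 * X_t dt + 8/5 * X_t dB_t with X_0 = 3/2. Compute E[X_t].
E[X_t] = 3*exp(-9*t/5)/2

For GBM dX = mu X dt + sigma X dB with X_0 = x_0, apply Itô to Y = log X: dY = (mu - sigma^2/2) dt + sigma dB, so Y_t = log(x_0) + (mu - sigma^2/2) t + sigma B_t and hence X_t = x_0 * exp((mu - sigma^2/2) t + sigma B_t).
With mu = -9/5, sigma = 8/5, x_0 = 3/2, this gives:
  X_t = 3/2 * exp((-77/25) * t + (8/5) * B_t).
Since sigma*B_t ~ Normal(0, sigma^2 t), E[exp(sigma*B_t)] = exp(sigma^2 t / 2); so E[X_t] = x_0 * exp((mu - sigma^2/2) t) * exp(sigma^2 t / 2) = x_0 * exp(mu t) = 3*exp(-9*t/5)/2.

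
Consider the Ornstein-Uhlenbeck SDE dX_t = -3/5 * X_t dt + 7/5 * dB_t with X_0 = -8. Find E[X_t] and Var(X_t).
E[X_t] = -8*exp(-3*t/5); Var(X_t) = 49/30 - 49*exp(-6*t/5)/30

The OU SDE dX = -theta X dt + sigma dB admits the integrating factor exp(theta t): d(exp(theta t) X_t) = sigma exp(theta t) dB_t. Integrating from 0 to t:
  X_t = x_0 * exp(-theta t) + sigma * int_0^t exp(-theta (t-s)) dB_s.
The Itô integral has mean 0 and (by the Itô isometry) variance sigma^2 * int_0^t exp(-2 theta (t - s)) ds = sigma^2 * (1 - exp(-2 theta t)) / (2 theta).
With theta = 3/5, sigma = 7/5, x_0 = -8:
  E[X_t] = -8 * exp(-3/5 t) = -8*exp(-3*t/5)
  Var(X_t) = (7/5)^2 * (1 - exp(-2*3/5 t)) / (2 * 3/5) = 49/30 - 49*exp(-6*t/5)/30.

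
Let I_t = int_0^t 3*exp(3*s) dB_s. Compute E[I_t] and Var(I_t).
E[I_t] = 0; Var(I_t) = 3*exp(6*t)/2 - 3/2

The Itô integral of a deterministic integrand f(s) has mean 0 because each increment f(s) * (B_{s+ds} - B_s) has mean 0. By the Itô isometry:
  Var( int_0^t f(s) dB_s ) = E[ (int_0^t f(s) dB_s)^2 ] = int_0^t f(s)^2 ds.
Here f(s) = 3*exp(3*s), so f(s)^2 = 9*exp(6*s). Integrate:
  int_0^t (9*exp(6*s)) ds = 3*exp(6*t)/2 - 3/2.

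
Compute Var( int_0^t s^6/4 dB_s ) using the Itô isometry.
Var = t^13/208

The Itô integral of a deterministic integrand f(s) has mean 0 because each increment f(s) * (B_{s+ds} - B_s) has mean 0. By the Itô isometry:
  Var( int_0^t f(s) dB_s ) = E[ (int_0^t f(s) dB_s)^2 ] = int_0^t f(s)^2 ds.
Here f(s) = s^6/4, so f(s)^2 = s^12/16. Integrate:
  int_0^t (s^12/16) ds = t^13/208.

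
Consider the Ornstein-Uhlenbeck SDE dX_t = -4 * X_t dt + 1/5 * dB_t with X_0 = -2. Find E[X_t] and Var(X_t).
E[X_t] = -2*exp(-4*t); Var(X_t) = 1/200 - exp(-8*t)/200

The OU SDE dX = -theta X dt + sigma dB admits the integrating factor exp(theta t): d(exp(theta t) X_t) = sigma exp(theta t) dB_t. Integrating from 0 to t:
  X_t = x_0 * exp(-theta t) + sigma * int_0^t exp(-theta (t-s)) dB_s.
The Itô integral has mean 0 and (by the Itô isometry) variance sigma^2 * int_0^t exp(-2 theta (t - s)) ds = sigma^2 * (1 - exp(-2 theta t)) / (2 theta).
With theta = 4, sigma = 1/5, x_0 = -2:
  E[X_t] = -2 * exp(-4 t) = -2*exp(-4*t)
  Var(X_t) = (1/5)^2 * (1 - exp(-2*4 t)) / (2 * 4) = 1/200 - exp(-8*t)/200.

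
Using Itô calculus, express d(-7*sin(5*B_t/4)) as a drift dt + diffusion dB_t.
d(-7*sin(5*B_t/4)) = (175*sin(5*B_t/4)/32) dt + (-35*cos(5*B_t/4)/4) dB_t

Itô's formula for f(B_t) gives d f(B_t) = f'(B_t) dB_t + (1/2) f''(B_t) dt. Compute derivatives of f(x) = -7*sin(5*x/4):
  f'(x)  = -35*cos(5*x/4)/4
  f''(x) = 175*sin(5*x/4)/16
Substitute x = B_t and multiply the f'' term by 1/2:
  drift     = (1/2) * (175*sin(5*x/4)/16) evaluated at B_t = 175*sin(5*B_t/4)/32
  diffusion = (-35*cos(5*x/4)/4) evaluated at B_t = -35*cos(5*B_t/4)/4
Therefore d(-7*sin(5*B_t/4)) = (175*sin(5*B_t/4)/32) dt + (-35*cos(5*B_t/4)/4) dB_t.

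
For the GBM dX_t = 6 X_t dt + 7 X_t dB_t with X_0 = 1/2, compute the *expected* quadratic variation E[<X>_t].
E[<X>_t] = 49*exp(61*t)/244 - 49/244

<X>_t = int_0^t (7 * X_s)^2 ds. Taking expectation inside the integral: E[<X>_t] = 7^2 * int_0^t E[X_s^2] ds. For GBM, E[X_s^2] = x_0^2 * exp((2 mu + sigma^2) s). Integrating:
  E[<X>_t] = 7^2 * (1/2)^2 * (exp((2*6 + 7^2) t) - 1) / (2*6 + 7^2)
           = 7^2 * (1/2)^2 * (exp(61 t) - 1) / 61 = 49*exp(61*t)/244 - 49/244.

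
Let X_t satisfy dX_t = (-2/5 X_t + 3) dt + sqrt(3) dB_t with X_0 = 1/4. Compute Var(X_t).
Var(X_t) = 15/4 - 15*exp(-4*t/5)/4

The variance V(t) = Var(X_t) satisfies V'(t) = 2 a V(t) + c^2 with V(0) = 0 (drift coefficient is linear in X, diffusion is constant). With a = -2/5, c = sqrt(3), the solution is
  V(t) = (c^2 / (2 a)) * (exp(2 a t) - 1)
       = (sqrt(3)^2 / (2*(-2/5))) * (exp((-4/5) t) - 1)
       = 15/4 - 15*exp(-4*t/5)/4.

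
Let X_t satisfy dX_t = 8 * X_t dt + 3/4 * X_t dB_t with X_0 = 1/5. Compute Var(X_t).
Var(X_t) = (exp(9*t/16) - 1)*exp(16*t)/25

For GBM dX = mu X dt + sigma X dB with X_0 = x_0, apply Itô to Y = log X: dY = (mu - sigma^2/2) dt + sigma dB, so Y_t = log(x_0) + (mu - sigma^2/2) t + sigma B_t and hence X_t = x_0 * exp((mu - sigma^2/2) t + sigma B_t).
With mu = 8, sigma = 3/4, x_0 = 1/5, this gives:
  X_t = 1/5 * exp((247/32) * t + (3/4) * B_t).
Since sigma*B_t ~ Normal(0, sigma^2 t), E[exp(sigma*B_t)] = exp(sigma^2 t / 2); so E[X_t] = x_0 * exp((mu - sigma^2/2) t) * exp(sigma^2 t / 2) = x_0 * exp(mu t) = exp(8*t)/5.
Var(X_t) = E[X_t^2] - (E[X_t])^2 = x_0^2 * exp(2 mu t) * (exp(sigma^2 t) - 1) = (exp(9*t/16) - 1)*exp(16*t)/25.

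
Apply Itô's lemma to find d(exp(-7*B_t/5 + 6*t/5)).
d(exp(-7*B_t/5 + 6*t/5)) = (109*exp(-7*B_t/5 + 6*t/5)/50) dt + (-7*exp(-7*B_t/5 + 6*t/5)/5) dB_t

Itô's formula for f(t, x): d f(t, B_t) = (f_t + (1/2) f_xx) dt + f_x dB_t. Compute partials of f(t, x) = exp(6*t/5 - 7*x/5):
  f_t(t,x)  = 6*exp(6*t/5 - 7*x/5)/5
  f_x(t,x)  = -7*exp(6*t/5 - 7*x/5)/5
  f_xx(t,x) = 49*exp(6*t/5 - 7*x/5)/25
Assemble drift = f_t + (1/2) f_xx = 109*exp(6*t/5 - 7*x/5)/50 and diffusion = f_x = -7*exp(6*t/5 - 7*x/5)/5. Substituting x = B_t:
  d(exp(-7*B_t/5 + 6*t/5)) = (109*exp(-7*B_t/5 + 6*t/5)/50) dt + (-7*exp(-7*B_t/5 + 6*t/5)/5) dB_t.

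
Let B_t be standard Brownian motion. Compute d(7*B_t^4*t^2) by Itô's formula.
d(7*B_t^4*t^2) = (14*B_t^2*t*(B_t^2 + 3*t)) dt + (28*B_t^3*t^2) dB_t

Itô's formula for f(t, x): d f(t, B_t) = (f_t + (1/2) f_xx) dt + f_x dB_t. Compute partials of f(t, x) = 7*t^2*x^4:
  f_t(t,x)  = 14*t*x^4
  f_x(t,x)  = 28*t^2*x^3
  f_xx(t,x) = 84*t^2*x^2
Assemble drift = f_t + (1/2) f_xx = 14*t*x^2*(3*t + x^2) and diffusion = f_x = 28*t^2*x^3. Substituting x = B_t:
  d(7*B_t^4*t^2) = (14*B_t^2*t*(B_t^2 + 3*t)) dt + (28*B_t^3*t^2) dB_t.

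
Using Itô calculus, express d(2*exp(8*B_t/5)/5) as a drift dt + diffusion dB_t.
d(2*exp(8*B_t/5)/5) = (64*exp(8*B_t/5)/125) dt + (16*exp(8*B_t/5)/25) dB_t

Itô's formula for f(B_t) gives d f(B_t) = f'(B_t) dB_t + (1/2) f''(B_t) dt. Compute derivatives of f(x) = 2*exp(8*x/5)/5:
  f'(x)  = 16*exp(8*x/5)/25
  f''(x) = 128*exp(8*x/5)/125
Substitute x = B_t and multiply the f'' term by 1/2:
  drift     = (1/2) * (128*exp(8*x/5)/125) evaluated at B_t = 64*exp(8*B_t/5)/125
  diffusion = (16*exp(8*x/5)/25) evaluated at B_t = 16*exp(8*B_t/5)/25
Therefore d(2*exp(8*B_t/5)/5) = (64*exp(8*B_t/5)/125) dt + (16*exp(8*B_t/5)/25) dB_t.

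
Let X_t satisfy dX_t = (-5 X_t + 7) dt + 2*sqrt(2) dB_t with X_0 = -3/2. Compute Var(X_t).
Var(X_t) = 4/5 - 4*exp(-10*t)/5

The variance V(t) = Var(X_t) satisfies V'(t) = 2 a V(t) + c^2 with V(0) = 0 (drift coefficient is linear in X, diffusion is constant). With a = -5, c = 2*sqrt(2), the solution is
  V(t) = (c^2 / (2 a)) * (exp(2 a t) - 1)
       = ((2*sqrt(2))^2 / (2*(-5))) * (exp((-10) t) - 1)
       = 4/5 - 4*exp(-10*t)/5.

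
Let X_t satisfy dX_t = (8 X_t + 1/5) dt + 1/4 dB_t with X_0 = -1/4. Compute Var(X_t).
Var(X_t) = exp(16*t)/256 - 1/256

The variance V(t) = Var(X_t) satisfies V'(t) = 2 a V(t) + c^2 with V(0) = 0 (drift coefficient is linear in X, diffusion is constant). With a = 8, c = 1/4, the solution is
  V(t) = (c^2 / (2 a)) * (exp(2 a t) - 1)
       = ((1/4)^2 / (2*8)) * (exp(16 t) - 1)
       = exp(16*t)/256 - 1/256.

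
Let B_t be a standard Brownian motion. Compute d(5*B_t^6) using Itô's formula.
d(5*B_t^6) = (75*B_t^4) dt + (30*B_t^5) dB_t

Itô's formula for f(B_t) gives d f(B_t) = f'(B_t) dB_t + (1/2) f''(B_t) dt. Compute derivatives of f(x) = 5*x^6:
  f'(x)  = 30*x^5
  f''(x) = 150*x^4
Substitute x = B_t and multiply the f'' term by 1/2:
  drift     = (1/2) * (150*x^4) evaluated at B_t = 75*B_t^4
  diffusion = (30*x^5) evaluated at B_t = 30*B_t^5
Therefore d(5*B_t^6) = (75*B_t^4) dt + (30*B_t^5) dB_t.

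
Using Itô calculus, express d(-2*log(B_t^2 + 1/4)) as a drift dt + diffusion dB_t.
d(-2*log(B_t^2 + 1/4)) = (8*(4*B_t^2 - 1)/(4*B_t^2 + 1)^2) dt + (-16*B_t/(4*B_t^2 + 1)) dB_t

Itô's formula for f(B_t) gives d f(B_t) = f'(B_t) dB_t + (1/2) f''(B_t) dt. Compute derivatives of f(x) = -2*log(x^2 + 1/4):
  f'(x)  = -16*x/(4*x^2 + 1)
  f''(x) = 16*(4*x^2 - 1)/(4*x^2 + 1)^2
Substitute x = B_t and multiply the f'' term by 1/2:
  drift     = (1/2) * (16*(4*x^2 - 1)/(4*x^2 + 1)^2) evaluated at B_t = 8*(4*B_t^2 - 1)/(4*B_t^2 + 1)^2
  diffusion = (-16*x/(4*x^2 + 1)) evaluated at B_t = -16*B_t/(4*B_t^2 + 1)
Therefore d(-2*log(B_t^2 + 1/4)) = (8*(4*B_t^2 - 1)/(4*B_t^2 + 1)^2) dt + (-16*B_t/(4*B_t^2 + 1)) dB_t.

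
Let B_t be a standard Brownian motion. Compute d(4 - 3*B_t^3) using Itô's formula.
d(4 - 3*B_t^3) = (-9*B_t) dt + (-9*B_t^2) dB_t

Itô's formula for f(B_t) gives d f(B_t) = f'(B_t) dB_t + (1/2) f''(B_t) dt. Compute derivatives of f(x) = 4 - 3*x^3:
  f'(x)  = -9*x^2
  f''(x) = -18*x
Substitute x = B_t and multiply the f'' term by 1/2:
  drift     = (1/2) * (-18*x) evaluated at B_t = -9*B_t
  diffusion = (-9*x^2) evaluated at B_t = -9*B_t^2
Therefore d(4 - 3*B_t^3) = (-9*B_t) dt + (-9*B_t^2) dB_t.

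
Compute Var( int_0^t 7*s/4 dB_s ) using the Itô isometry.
Var = 49*t^3/48

The Itô integral of a deterministic integrand f(s) has mean 0 because each increment f(s) * (B_{s+ds} - B_s) has mean 0. By the Itô isometry:
  Var( int_0^t f(s) dB_s ) = E[ (int_0^t f(s) dB_s)^2 ] = int_0^t f(s)^2 ds.
Here f(s) = 7*s/4, so f(s)^2 = 49*s^2/16. Integrate:
  int_0^t (49*s^2/16) ds = 49*t^3/48.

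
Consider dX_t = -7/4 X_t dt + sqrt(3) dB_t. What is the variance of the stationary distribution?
lim Var(X_t) = 6/7

The OU SDE dX = -theta X dt + sigma dB admits the integrating factor exp(theta t): d(exp(theta t) X_t) = sigma exp(theta t) dB_t. Integrating from 0 to t gives X_t = x_0 * exp(-theta t) + sigma * int_0^t exp(-theta (t-s)) dB_s for any initial x_0. The Itô integral has variance (by the Itô isometry) sigma^2 * int_0^t exp(-2 theta (t - s)) ds = sigma^2 * (1 - exp(-2 theta t)) / (2 theta), independent of x_0.
With theta = 7/4, sigma = sqrt(3):
  Var(X_t) = (sqrt(3))^2 * (1 - exp(-2*7/4 t)) / (2 * 7/4) = 6/7 - 6*exp(-7*t/2)/7.
As t -> infinity, exp(-2*7/4 t) -> 0, so the stationary variance is sigma^2 / (2 theta) = 6/7.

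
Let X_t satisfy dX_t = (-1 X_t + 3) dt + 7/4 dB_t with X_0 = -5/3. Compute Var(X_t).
Var(X_t) = 49/32 - 49*exp(-2*t)/32

The variance V(t) = Var(X_t) satisfies V'(t) = 2 a V(t) + c^2 with V(0) = 0 (drift coefficient is linear in X, diffusion is constant). With a = -1, c = 7/4, the solution is
  V(t) = (c^2 / (2 a)) * (exp(2 a t) - 1)
       = ((7/4)^2 / (2*(-1))) * (exp((-2) t) - 1)
       = 49/32 - 49*exp(-2*t)/32.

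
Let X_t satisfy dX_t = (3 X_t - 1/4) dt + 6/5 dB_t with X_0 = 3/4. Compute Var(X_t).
Var(X_t) = 6*exp(6*t)/25 - 6/25

The variance V(t) = Var(X_t) satisfies V'(t) = 2 a V(t) + c^2 with V(0) = 0 (drift coefficient is linear in X, diffusion is constant). With a = 3, c = 6/5, the solution is
  V(t) = (c^2 / (2 a)) * (exp(2 a t) - 1)
       = ((6/5)^2 / (2*3)) * (exp(6 t) - 1)
       = 6*exp(6*t)/25 - 6/25.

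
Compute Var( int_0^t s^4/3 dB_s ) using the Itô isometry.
Var = t^9/81

The Itô integral of a deterministic integrand f(s) has mean 0 because each increment f(s) * (B_{s+ds} - B_s) has mean 0. By the Itô isometry:
  Var( int_0^t f(s) dB_s ) = E[ (int_0^t f(s) dB_s)^2 ] = int_0^t f(s)^2 ds.
Here f(s) = s^4/3, so f(s)^2 = s^8/9. Integrate:
  int_0^t (s^8/9) ds = t^9/81.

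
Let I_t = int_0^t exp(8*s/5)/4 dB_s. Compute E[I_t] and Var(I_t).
E[I_t] = 0; Var(I_t) = 5*exp(16*t/5)/256 - 5/256

The Itô integral of a deterministic integrand f(s) has mean 0 because each increment f(s) * (B_{s+ds} - B_s) has mean 0. By the Itô isometry:
  Var( int_0^t f(s) dB_s ) = E[ (int_0^t f(s) dB_s)^2 ] = int_0^t f(s)^2 ds.
Here f(s) = exp(8*s/5)/4, so f(s)^2 = exp(16*s/5)/16. Integrate:
  int_0^t (exp(16*s/5)/16) ds = 5*exp(16*t/5)/256 - 5/256.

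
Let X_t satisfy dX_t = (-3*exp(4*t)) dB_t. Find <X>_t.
<X>_t = 9*exp(8*t)/8 - 9/8

For an Itô process dX_t = a(t) dt + b(t) dB_t, the quadratic variation is <X>_t = int_0^t b(s)^2 ds (the drift term does not contribute). Here b(s) = -3*exp(4*s), so
  b(s)^2 = 9*exp(8*s).
Integrating from 0 to t:
  <X>_t = int_0^t (9*exp(8*s)) ds = 9*exp(8*t)/8 - 9/8.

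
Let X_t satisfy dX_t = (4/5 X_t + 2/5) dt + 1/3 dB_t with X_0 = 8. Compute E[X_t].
E[X_t] = 17*exp(4*t/5)/2 - 1/2

Taking expectations and using E[dB_t] = 0, the mean m(t) = E[X_t] satisfies the ODE m'(t) = a m(t) + b with m(0) = x_0. With a = 4/5, b = 2/5, x_0 = 8, the solution is
  m(t) = x_0 * exp(a t) + (b/a) * (exp(a t) - 1)
       = 8 * exp((4/5) t) + ((2/5)/(4/5)) * (exp((4/5) t) - 1)
       = 17*exp(4*t/5)/2 - 1/2.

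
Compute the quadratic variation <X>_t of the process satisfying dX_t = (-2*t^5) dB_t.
<X>_t = 4*t^11/11

For an Itô process dX_t = a(t) dt + b(t) dB_t, the quadratic variation is <X>_t = int_0^t b(s)^2 ds (the drift term does not contribute). Here b(s) = -2*s^5, so
  b(s)^2 = 4*s^10.
Integrating from 0 to t:
  <X>_t = int_0^t (4*s^10) ds = 4*t^11/11.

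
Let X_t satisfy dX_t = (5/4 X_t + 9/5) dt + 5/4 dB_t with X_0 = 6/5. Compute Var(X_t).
Var(X_t) = 5*exp(5*t/2)/8 - 5/8

The variance V(t) = Var(X_t) satisfies V'(t) = 2 a V(t) + c^2 with V(0) = 0 (drift coefficient is linear in X, diffusion is constant). With a = 5/4, c = 5/4, the solution is
  V(t) = (c^2 / (2 a)) * (exp(2 a t) - 1)
       = ((5/4)^2 / (2*(5/4))) * (exp((5/2) t) - 1)
       = 5*exp(5*t/2)/8 - 5/8.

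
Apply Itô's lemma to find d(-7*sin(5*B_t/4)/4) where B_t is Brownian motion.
d(-7*sin(5*B_t/4)/4) = (175*sin(5*B_t/4)/128) dt + (-35*cos(5*B_t/4)/16) dB_t

Itô's formula for f(B_t) gives d f(B_t) = f'(B_t) dB_t + (1/2) f''(B_t) dt. Compute derivatives of f(x) = -7*sin(5*x/4)/4:
  f'(x)  = -35*cos(5*x/4)/16
  f''(x) = 175*sin(5*x/4)/64
Substitute x = B_t and multiply the f'' term by 1/2:
  drift     = (1/2) * (175*sin(5*x/4)/64) evaluated at B_t = 175*sin(5*B_t/4)/128
  diffusion = (-35*cos(5*x/4)/16) evaluated at B_t = -35*cos(5*B_t/4)/16
Therefore d(-7*sin(5*B_t/4)/4) = (175*sin(5*B_t/4)/128) dt + (-35*cos(5*B_t/4)/16) dB_t.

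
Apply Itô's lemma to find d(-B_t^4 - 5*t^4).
d(-B_t^4 - 5*t^4) = (-6*B_t^2 - 20*t^3) dt + (-4*B_t^3) dB_t

Itô's formula for f(t, x): d f(t, B_t) = (f_t + (1/2) f_xx) dt + f_x dB_t. Compute partials of f(t, x) = -5*t^4 - x^4:
  f_t(t,x)  = -20*t^3
  f_x(t,x)  = -4*x^3
  f_xx(t,x) = -12*x^2
Assemble drift = f_t + (1/2) f_xx = -20*t^3 - 6*x^2 and diffusion = f_x = -4*x^3. Substituting x = B_t:
  d(-B_t^4 - 5*t^4) = (-6*B_t^2 - 20*t^3) dt + (-4*B_t^3) dB_t.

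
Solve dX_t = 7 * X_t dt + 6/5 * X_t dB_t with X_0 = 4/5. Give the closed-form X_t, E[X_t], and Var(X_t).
X_t = 4/5 * exp((157/25) t + (6/5) B_t); E[X_t] = 4*exp(7*t)/5; Var(X_t) = 16*(exp(36*t/25) - 1)*exp(14*t)/25

For GBM dX = mu X dt + sigma X dB with X_0 = x_0, apply Itô to Y = log X: dY = (mu - sigma^2/2) dt + sigma dB, so Y_t = log(x_0) + (mu - sigma^2/2) t + sigma B_t and hence X_t = x_0 * exp((mu - sigma^2/2) t + sigma B_t).
With mu = 7, sigma = 6/5, x_0 = 4/5, this gives:
  X_t = 4/5 * exp((157/25) * t + (6/5) * B_t).
Since sigma*B_t ~ Normal(0, sigma^2 t), E[exp(sigma*B_t)] = exp(sigma^2 t / 2); so E[X_t] = x_0 * exp((mu - sigma^2/2) t) * exp(sigma^2 t / 2) = x_0 * exp(mu t) = 4*exp(7*t)/5.
Var(X_t) = E[X_t^2] - (E[X_t])^2 = x_0^2 * exp(2 mu t) * (exp(sigma^2 t) - 1) = 16*(exp(36*t/25) - 1)*exp(14*t)/25.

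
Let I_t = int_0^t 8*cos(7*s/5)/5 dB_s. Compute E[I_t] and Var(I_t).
E[I_t] = 0; Var(I_t) = 32*t/25 + 16*sin(14*t/5)/35

The Itô integral of a deterministic integrand f(s) has mean 0 because each increment f(s) * (B_{s+ds} - B_s) has mean 0. By the Itô isometry:
  Var( int_0^t f(s) dB_s ) = E[ (int_0^t f(s) dB_s)^2 ] = int_0^t f(s)^2 ds.
Here f(s) = 8*cos(7*s/5)/5, so f(s)^2 = 64*cos(7*s/5)^2/25. Integrate:
  int_0^t (64*cos(7*s/5)^2/25) ds = 32*t/25 + 16*sin(14*t/5)/35.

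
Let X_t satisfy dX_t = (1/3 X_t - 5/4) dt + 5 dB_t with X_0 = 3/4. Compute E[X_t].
E[X_t] = 15/4 - 3*exp(t/3)

Taking expectations and using E[dB_t] = 0, the mean m(t) = E[X_t] satisfies the ODE m'(t) = a m(t) + b with m(0) = x_0. With a = 1/3, b = -5/4, x_0 = 3/4, the solution is
  m(t) = x_0 * exp(a t) + (b/a) * (exp(a t) - 1)
       = (3/4) * exp((1/3) t) + ((-5/4)/(1/3)) * (exp((1/3) t) - 1)
       = 15/4 - 3*exp(t/3).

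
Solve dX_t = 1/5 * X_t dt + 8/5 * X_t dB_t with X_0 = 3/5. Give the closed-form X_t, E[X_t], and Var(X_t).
X_t = 3/5 * exp((-27/25) t + (8/5) B_t); E[X_t] = 3*exp(t/5)/5; Var(X_t) = 9*(exp(64*t/25) - 1)*exp(2*t/5)/25

For GBM dX = mu X dt + sigma X dB with X_0 = x_0, apply Itô to Y = log X: dY = (mu - sigma^2/2) dt + sigma dB, so Y_t = log(x_0) + (mu - sigma^2/2) t + sigma B_t and hence X_t = x_0 * exp((mu - sigma^2/2) t + sigma B_t).
With mu = 1/5, sigma = 8/5, x_0 = 3/5, this gives:
  X_t = 3/5 * exp((-27/25) * t + (8/5) * B_t).
Since sigma*B_t ~ Normal(0, sigma^2 t), E[exp(sigma*B_t)] = exp(sigma^2 t / 2); so E[X_t] = x_0 * exp((mu - sigma^2/2) t) * exp(sigma^2 t / 2) = x_0 * exp(mu t) = 3*exp(t/5)/5.
Var(X_t) = E[X_t^2] - (E[X_t])^2 = x_0^2 * exp(2 mu t) * (exp(sigma^2 t) - 1) = 9*(exp(64*t/25) - 1)*exp(2*t/5)/25.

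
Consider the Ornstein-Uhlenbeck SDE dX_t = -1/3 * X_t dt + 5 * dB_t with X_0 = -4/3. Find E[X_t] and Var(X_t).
E[X_t] = -4*exp(-t/3)/3; Var(X_t) = 75/2 - 75*exp(-2*t/3)/2

The OU SDE dX = -theta X dt + sigma dB admits the integrating factor exp(theta t): d(exp(theta t) X_t) = sigma exp(theta t) dB_t. Integrating from 0 to t:
  X_t = x_0 * exp(-theta t) + sigma * int_0^t exp(-theta (t-s)) dB_s.
The Itô integral has mean 0 and (by the Itô isometry) variance sigma^2 * int_0^t exp(-2 theta (t - s)) ds = sigma^2 * (1 - exp(-2 theta t)) / (2 theta).
With theta = 1/3, sigma = 5, x_0 = -4/3:
  E[X_t] = -4/3 * exp(-1/3 t) = -4*exp(-t/3)/3
  Var(X_t) = (5)^2 * (1 - exp(-2*1/3 t)) / (2 * 1/3) = 75/2 - 75*exp(-2*t/3)/2.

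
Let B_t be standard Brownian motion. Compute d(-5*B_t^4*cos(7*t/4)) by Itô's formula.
d(-5*B_t^4*cos(7*t/4)) = (B_t^2*(35*B_t^2*sin(7*t/4)/4 - 30*cos(7*t/4))) dt + (-20*B_t^3*cos(7*t/4)) dB_t

Itô's formula for f(t, x): d f(t, B_t) = (f_t + (1/2) f_xx) dt + f_x dB_t. Compute partials of f(t, x) = -5*x^4*cos(7*t/4):
  f_t(t,x)  = 35*x^4*sin(7*t/4)/4
  f_x(t,x)  = -20*x^3*cos(7*t/4)
  f_xx(t,x) = -60*x^2*cos(7*t/4)
Assemble drift = f_t + (1/2) f_xx = x^2*(35*x^2*sin(7*t/4)/4 - 30*cos(7*t/4)) and diffusion = f_x = -20*x^3*cos(7*t/4). Substituting x = B_t:
  d(-5*B_t^4*cos(7*t/4)) = (B_t^2*(35*B_t^2*sin(7*t/4)/4 - 30*cos(7*t/4))) dt + (-20*B_t^3*cos(7*t/4)) dB_t.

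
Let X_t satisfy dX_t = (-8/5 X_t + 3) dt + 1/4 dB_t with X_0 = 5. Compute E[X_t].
E[X_t] = 15/8 + 25*exp(-8*t/5)/8

Taking expectations and using E[dB_t] = 0, the mean m(t) = E[X_t] satisfies the ODE m'(t) = a m(t) + b with m(0) = x_0. With a = -8/5, b = 3, x_0 = 5, the solution is
  m(t) = x_0 * exp(a t) + (b/a) * (exp(a t) - 1)
       = 5 * exp((-8/5) t) + (3/(-8/5)) * (exp((-8/5) t) - 1)
       = 15/8 + 25*exp(-8*t/5)/8.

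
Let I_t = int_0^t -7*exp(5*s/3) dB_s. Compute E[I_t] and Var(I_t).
E[I_t] = 0; Var(I_t) = 147*exp(10*t/3)/10 - 147/10

The Itô integral of a deterministic integrand f(s) has mean 0 because each increment f(s) * (B_{s+ds} - B_s) has mean 0. By the Itô isometry:
  Var( int_0^t f(s) dB_s ) = E[ (int_0^t f(s) dB_s)^2 ] = int_0^t f(s)^2 ds.
Here f(s) = -7*exp(5*s/3), so f(s)^2 = 49*exp(10*s/3). Integrate:
  int_0^t (49*exp(10*s/3)) ds = 147*exp(10*t/3)/10 - 147/10.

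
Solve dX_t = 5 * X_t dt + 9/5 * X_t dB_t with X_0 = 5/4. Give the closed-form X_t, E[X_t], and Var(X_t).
X_t = 5/4 * exp((169/50) t + (9/5) B_t); E[X_t] = 5*exp(5*t)/4; Var(X_t) = 25*(exp(81*t/25) - 1)*exp(10*t)/16

For GBM dX = mu X dt + sigma X dB with X_0 = x_0, apply Itô to Y = log X: dY = (mu - sigma^2/2) dt + sigma dB, so Y_t = log(x_0) + (mu - sigma^2/2) t + sigma B_t and hence X_t = x_0 * exp((mu - sigma^2/2) t + sigma B_t).
With mu = 5, sigma = 9/5, x_0 = 5/4, this gives:
  X_t = 5/4 * exp((169/50) * t + (9/5) * B_t).
Since sigma*B_t ~ Normal(0, sigma^2 t), E[exp(sigma*B_t)] = exp(sigma^2 t / 2); so E[X_t] = x_0 * exp((mu - sigma^2/2) t) * exp(sigma^2 t / 2) = x_0 * exp(mu t) = 5*exp(5*t)/4.
Var(X_t) = E[X_t^2] - (E[X_t])^2 = x_0^2 * exp(2 mu t) * (exp(sigma^2 t) - 1) = 25*(exp(81*t/25) - 1)*exp(10*t)/16.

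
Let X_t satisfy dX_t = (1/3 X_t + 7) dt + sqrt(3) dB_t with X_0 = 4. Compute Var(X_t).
Var(X_t) = 9*exp(2*t/3)/2 - 9/2

The variance V(t) = Var(X_t) satisfies V'(t) = 2 a V(t) + c^2 with V(0) = 0 (drift coefficient is linear in X, diffusion is constant). With a = 1/3, c = sqrt(3), the solution is
  V(t) = (c^2 / (2 a)) * (exp(2 a t) - 1)
       = (sqrt(3)^2 / (2*(1/3))) * (exp((2/3) t) - 1)
       = 9*exp(2*t/3)/2 - 9/2.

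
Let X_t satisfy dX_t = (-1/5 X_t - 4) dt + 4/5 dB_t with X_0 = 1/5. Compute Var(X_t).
Var(X_t) = 8/5 - 8*exp(-2*t/5)/5

The variance V(t) = Var(X_t) satisfies V'(t) = 2 a V(t) + c^2 with V(0) = 0 (drift coefficient is linear in X, diffusion is constant). With a = -1/5, c = 4/5, the solution is
  V(t) = (c^2 / (2 a)) * (exp(2 a t) - 1)
       = ((4/5)^2 / (2*(-1/5))) * (exp((-2/5) t) - 1)
       = 8/5 - 8*exp(-2*t/5)/5.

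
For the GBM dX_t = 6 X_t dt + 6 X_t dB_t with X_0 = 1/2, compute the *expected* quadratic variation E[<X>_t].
E[<X>_t] = 3*exp(48*t)/16 - 3/16

<X>_t = int_0^t (6 * X_s)^2 ds. Taking expectation inside the integral: E[<X>_t] = 6^2 * int_0^t E[X_s^2] ds. For GBM, E[X_s^2] = x_0^2 * exp((2 mu + sigma^2) s). Integrating:
  E[<X>_t] = 6^2 * (1/2)^2 * (exp((2*6 + 6^2) t) - 1) / (2*6 + 6^2)
           = 6^2 * (1/2)^2 * (exp(48 t) - 1) / 48 = 3*exp(48*t)/16 - 3/16.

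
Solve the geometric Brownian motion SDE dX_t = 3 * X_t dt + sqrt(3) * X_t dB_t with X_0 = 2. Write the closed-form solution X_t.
X_t = 2 * exp((3/2) * t + (sqrt(3)) * B_t)

For GBM dX = mu X dt + sigma X dB with X_0 = x_0, apply Itô to Y = log X: dY = (mu - sigma^2/2) dt + sigma dB, so Y_t = log(x_0) + (mu - sigma^2/2) t + sigma B_t and hence X_t = x_0 * exp((mu - sigma^2/2) t + sigma B_t).
With mu = 3, sigma = sqrt(3), x_0 = 2, this gives:
  X_t = 2 * exp((3/2) * t + (sqrt(3)) * B_t).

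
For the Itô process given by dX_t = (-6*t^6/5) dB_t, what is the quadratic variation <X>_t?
<X>_t = 36*t^13/325

For an Itô process dX_t = a(t) dt + b(t) dB_t, the quadratic variation is <X>_t = int_0^t b(s)^2 ds (the drift term does not contribute). Here b(s) = -6*s^6/5, so
  b(s)^2 = 36*s^12/25.
Integrating from 0 to t:
  <X>_t = int_0^t (36*s^12/25) ds = 36*t^13/325.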